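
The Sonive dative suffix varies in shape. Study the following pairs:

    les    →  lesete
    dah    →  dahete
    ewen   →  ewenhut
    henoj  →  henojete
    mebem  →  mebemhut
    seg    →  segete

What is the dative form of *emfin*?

emfinhut

Looking at the final consonant of each stem: -hut when the stem ends in a nasal (*ewen*, *mebem*); -ete when the stem ends in a non-nasal consonant (*les*, *dah*, *henoj*, *seg*).
The final consonant of *emfin* is /n/, which is a nasal, so the suffix is -hut, giving *emfinhut*.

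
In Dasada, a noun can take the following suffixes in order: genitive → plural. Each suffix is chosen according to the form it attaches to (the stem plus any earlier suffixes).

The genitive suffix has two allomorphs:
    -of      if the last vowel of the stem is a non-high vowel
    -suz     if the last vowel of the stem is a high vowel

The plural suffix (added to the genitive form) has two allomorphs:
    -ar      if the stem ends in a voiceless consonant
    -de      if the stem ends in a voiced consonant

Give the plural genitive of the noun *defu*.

*defu*: last vowel = /u/, a high vowel → -suz → *defusuz*.
The genitive form *defusuz*: final consonant = /z/, voiced → -de → *defusuzde*.

defusuzde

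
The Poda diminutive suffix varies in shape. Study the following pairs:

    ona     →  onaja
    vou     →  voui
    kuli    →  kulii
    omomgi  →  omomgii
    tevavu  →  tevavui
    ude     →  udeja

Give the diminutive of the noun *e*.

The pattern is height harmony: -i when the last vowel of the stem is a high vowel (*vou*, *kuli*, *omomgi*, *tevavu*); -ja when the last vowel of the stem is a non-high vowel (*ona*, *ude*).
*e* — last vowel /e/ (a non-high vowel) → -ja → *eja*.

eja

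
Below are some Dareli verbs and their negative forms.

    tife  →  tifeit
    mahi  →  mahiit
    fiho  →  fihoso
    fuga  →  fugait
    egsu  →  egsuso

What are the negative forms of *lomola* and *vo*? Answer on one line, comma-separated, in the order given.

Looking at the last vowel of each stem: -so when the last vowel of the stem is a rounded vowel (*fiho*, *egsu*); -it when the last vowel of the stem is an unrounded vowel (*tife*, *mahi*, *fuga*).
Since the last vowel of *lomola* is /a/ (an unrounded vowel), it takes -it, giving *lomolait*.
Since the last vowel of *vo* is /o/ (a rounded vowel), it takes -so, giving *voso*.

lomolait, voso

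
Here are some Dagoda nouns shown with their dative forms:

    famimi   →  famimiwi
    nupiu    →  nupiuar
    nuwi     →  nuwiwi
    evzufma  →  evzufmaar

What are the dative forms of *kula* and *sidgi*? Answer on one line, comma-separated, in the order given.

The pattern is front/back vowel harmony: -wi when the last vowel of the stem is a front vowel (*famimi*, *nuwi*); -ar when the last vowel of the stem is a back vowel (*nupiu*, *evzufma*).
The last vowel of *kula* is /a/, which is a back vowel, so the suffix is -ar, giving *kulaar*.
*sidgi* — last vowel /i/ (a front vowel) → -wi → *sidgiwi*.

kulaar, sidgiwi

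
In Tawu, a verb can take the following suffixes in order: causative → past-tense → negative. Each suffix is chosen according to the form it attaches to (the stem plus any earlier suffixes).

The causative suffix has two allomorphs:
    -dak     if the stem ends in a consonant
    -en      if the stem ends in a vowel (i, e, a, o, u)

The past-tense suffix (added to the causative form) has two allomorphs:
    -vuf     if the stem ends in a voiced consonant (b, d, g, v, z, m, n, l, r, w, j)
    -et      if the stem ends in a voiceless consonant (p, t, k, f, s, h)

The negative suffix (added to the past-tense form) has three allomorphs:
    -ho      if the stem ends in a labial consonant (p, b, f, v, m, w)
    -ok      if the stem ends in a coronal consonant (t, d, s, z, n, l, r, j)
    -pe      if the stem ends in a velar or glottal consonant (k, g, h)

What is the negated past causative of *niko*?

nikoenvufho

*niko* — final sound /o/ (a vowel) → -en → *nikoen*.
The causative form *nikoen* — final consonant /n/ (voiced) → -vuf → *nikoenvuf*.
Since the final consonant of the past-tense form *nikoenvuf* is /f/ (labial), it takes -ho, giving *nikoenvufho*.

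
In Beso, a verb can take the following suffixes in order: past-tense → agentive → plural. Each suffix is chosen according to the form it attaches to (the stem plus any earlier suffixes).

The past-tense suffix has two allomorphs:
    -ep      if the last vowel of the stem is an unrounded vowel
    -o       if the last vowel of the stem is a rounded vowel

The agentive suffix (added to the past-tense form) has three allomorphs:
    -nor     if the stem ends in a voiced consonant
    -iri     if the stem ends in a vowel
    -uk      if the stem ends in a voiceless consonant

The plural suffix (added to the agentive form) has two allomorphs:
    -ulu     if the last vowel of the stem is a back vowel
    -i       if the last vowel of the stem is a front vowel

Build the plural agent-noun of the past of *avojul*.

avojuloirii

*avojul*: last vowel = /u/, a rounded vowel → -o → *avojulo*.
Since the final sound of the past-tense form *avojulo* is /o/ (a vowel), it takes -iri, giving *avojuloiri*.
The agentive form *avojuloiri*: last vowel = /i/, a front vowel → -i → *avojuloirii*.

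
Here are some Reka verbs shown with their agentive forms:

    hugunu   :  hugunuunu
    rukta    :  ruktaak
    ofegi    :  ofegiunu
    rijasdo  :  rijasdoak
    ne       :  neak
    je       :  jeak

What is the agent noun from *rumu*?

The alternation tracks the last vowel of the stem — -unu when the last vowel of the stem is a high vowel (*hugunu*, *ofegi*); -ak when the last vowel of the stem is a non-high vowel (*rukta*, *rijasdo*, *ne*, *je*).
*rumu*: last vowel = /u/, a high vowel → -unu → *rumuunu*.

rumuunu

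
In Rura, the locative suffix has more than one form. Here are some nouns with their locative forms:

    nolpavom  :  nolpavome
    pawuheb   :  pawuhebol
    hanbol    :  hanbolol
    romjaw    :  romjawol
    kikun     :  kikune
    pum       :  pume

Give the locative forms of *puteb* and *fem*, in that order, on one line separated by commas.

putebol, feme

Looking at the final consonant of each stem: -e when the stem ends in a nasal (*nolpavom*, *kikun*, *pum*); -ol when the stem ends in a non-nasal consonant (*pawuheb*, *hanbol*, *romjaw*).
Since the final consonant of *puteb* is /b/ (non-nasal), it takes -ol, giving *putebol*.
*fem* — final consonant /m/ (a nasal) → -e → *feme*.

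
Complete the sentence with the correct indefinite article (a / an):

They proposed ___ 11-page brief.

an

The indefinite article is chosen by the initial *sound* of the following word, not its spelling.
The number *11* is spoken "eleven", beginning with /ɪˈlɛvən/ — a vowel sound.
So the article is *an*: They proposed an 11-page brief.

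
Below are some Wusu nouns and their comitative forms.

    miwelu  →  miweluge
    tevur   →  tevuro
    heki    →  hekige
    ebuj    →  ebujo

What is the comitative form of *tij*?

The suffix is conditioned by the final sound: -o when the stem ends in a consonant (*tevur*, *ebuj*); -ge when the stem ends in a vowel (*miwelu*, *heki*).
The final sound of *tij* is /j/, which is a consonant, so the suffix is -o, giving *tijo*.

tijo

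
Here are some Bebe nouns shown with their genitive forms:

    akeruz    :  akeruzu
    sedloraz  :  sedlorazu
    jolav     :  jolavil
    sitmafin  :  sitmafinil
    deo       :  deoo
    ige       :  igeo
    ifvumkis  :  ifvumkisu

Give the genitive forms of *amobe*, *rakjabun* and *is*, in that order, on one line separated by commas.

The suffix is conditioned by the final sound: -u when the stem ends in a sibilant (*akeruz*, *sedloraz*, *ifvumkis*); -il when the stem ends in a non-sibilant consonant (*jolav*, *sitmafin*); -o when the stem ends in a vowel (*deo*, *ige*).
The final sound of *amobe* is /e/, which is a vowel, so the suffix is -o, giving *amobeo*.
*rakjabun* — final sound /n/ (a non-sibilant consonant) → -il → *rakjabunil*.
*is* — final sound /s/ (a sibilant) → -u → *isu*.

amobeo, rakjabunil, isu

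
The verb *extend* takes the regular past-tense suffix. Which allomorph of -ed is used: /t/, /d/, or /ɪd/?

/ɪd/

The stem *extend* ends in /t/ or /d/.
The -ed suffix is realized as /ɪd/ after /t, d/; as /t/ after other voiceless consonants; and as /d/ after other voiced sounds.
So -ed on *extend* is pronounced /ɪd/.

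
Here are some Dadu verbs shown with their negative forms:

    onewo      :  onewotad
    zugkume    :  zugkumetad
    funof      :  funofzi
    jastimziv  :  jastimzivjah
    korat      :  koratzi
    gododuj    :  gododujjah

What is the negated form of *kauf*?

kaufzi

Looking at the final sound of each stem: -zi when the stem ends in a voiceless consonant (*funof*, *korat*); -jah when the stem ends in a voiced consonant (*jastimziv*, *gododuj*); -tad when the stem ends in a vowel (*onewo*, *zugkume*).
*kauf* — final sound /f/ (a voiceless consonant) → -zi → *kaufzi*.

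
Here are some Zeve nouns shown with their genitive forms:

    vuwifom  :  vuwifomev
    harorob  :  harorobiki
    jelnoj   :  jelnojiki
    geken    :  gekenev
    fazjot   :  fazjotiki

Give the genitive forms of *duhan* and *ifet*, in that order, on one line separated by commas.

Looking at the final consonant of each stem: -ev when the stem ends in a nasal (*vuwifom*, *geken*); -iki when the stem ends in a non-nasal consonant (*harorob*, *jelnoj*, *fazjot*).
*duhan* — final consonant /n/ (a nasal) → -ev → *duhanev*.
The final consonant of *ifet* is /t/, which is non-nasal, so the suffix is -iki, giving *ifetiki*.

duhanev, ifetiki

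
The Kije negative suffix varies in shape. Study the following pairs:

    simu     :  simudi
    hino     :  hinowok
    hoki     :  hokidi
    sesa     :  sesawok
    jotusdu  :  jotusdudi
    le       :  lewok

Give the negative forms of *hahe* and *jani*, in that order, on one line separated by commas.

hahewok, janidi

Looking at the last vowel of each stem: -di when the last vowel of the stem is a high vowel (*simu*, *hoki*, *jotusdu*); -wok when the last vowel of the stem is a non-high vowel (*hino*, *sesa*, *le*).
*hahe*: last vowel = /e/, a non-high vowel → -wok → *hahewok*.
Since the last vowel of *jani* is /i/ (a high vowel), it takes -di, giving *janidi*.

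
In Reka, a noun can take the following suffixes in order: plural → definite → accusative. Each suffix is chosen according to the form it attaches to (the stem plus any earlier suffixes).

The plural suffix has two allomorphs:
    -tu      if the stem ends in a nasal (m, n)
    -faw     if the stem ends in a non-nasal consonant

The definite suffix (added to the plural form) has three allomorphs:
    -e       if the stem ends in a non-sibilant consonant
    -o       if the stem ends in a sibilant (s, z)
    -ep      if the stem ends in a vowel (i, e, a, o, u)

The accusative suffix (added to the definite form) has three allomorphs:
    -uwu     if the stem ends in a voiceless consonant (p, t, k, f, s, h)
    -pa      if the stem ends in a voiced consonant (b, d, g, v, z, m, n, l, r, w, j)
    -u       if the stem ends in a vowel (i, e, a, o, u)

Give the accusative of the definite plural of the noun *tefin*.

Since the final consonant of *tefin* is /n/ (a nasal), it takes -tu, giving *tefintu*.
The final sound of the plural form *tefintu* is /u/, which is a vowel, so the definite suffix is -ep, giving *tefintuep*.
Since the final sound of the definite form *tefintuep* is /p/ (a voiceless consonant), it takes -uwu, giving *tefintuepuwu*.

tefintuepuwu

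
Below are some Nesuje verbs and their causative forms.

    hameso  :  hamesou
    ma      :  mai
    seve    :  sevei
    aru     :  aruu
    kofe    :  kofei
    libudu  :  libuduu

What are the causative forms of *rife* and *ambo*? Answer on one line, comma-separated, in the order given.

rifei, ambou

Looking at the last vowel of each stem: -u when the last vowel of the stem is a rounded vowel (*hameso*, *aru*, *libudu*); -i when the last vowel of the stem is an unrounded vowel (*ma*, *seve*, *kofe*).
Since the last vowel of *rife* is /e/ (an unrounded vowel), it takes -i, giving *rifei*.
Since the last vowel of *ambo* is /o/ (a rounded vowel), it takes -u, giving *ambou*.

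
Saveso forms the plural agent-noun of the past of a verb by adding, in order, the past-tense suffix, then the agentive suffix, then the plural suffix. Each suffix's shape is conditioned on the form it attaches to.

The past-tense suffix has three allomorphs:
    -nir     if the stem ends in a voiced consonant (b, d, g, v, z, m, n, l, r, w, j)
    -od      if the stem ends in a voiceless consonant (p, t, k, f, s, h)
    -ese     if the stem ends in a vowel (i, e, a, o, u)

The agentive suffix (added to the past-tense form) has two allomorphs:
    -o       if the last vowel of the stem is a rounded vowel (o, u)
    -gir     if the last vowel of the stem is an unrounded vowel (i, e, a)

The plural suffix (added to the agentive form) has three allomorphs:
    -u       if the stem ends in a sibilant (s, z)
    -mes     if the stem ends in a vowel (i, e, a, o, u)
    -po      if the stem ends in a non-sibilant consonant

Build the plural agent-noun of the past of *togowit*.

togowitodomes

Since the final sound of *togowit* is /t/ (a voiceless consonant), it takes -od, giving *togowitod*.
The past-tense form *togowitod* — last vowel /o/ (a rounded vowel) → -o → *togowitodo*.
The agentive form *togowitodo* — final sound /o/ (a vowel) → -mes → *togowitodomes*.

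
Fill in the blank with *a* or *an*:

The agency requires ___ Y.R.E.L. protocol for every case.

a

The indefinite article is chosen by the initial *sound* of the following word, not its spelling.
The initialism *Y.R.E.L.* is read letter by letter; the first letter, Y, is pronounced /waɪ/, which begins with a consonant sound.
So the article is *a*: The agency requires a Y.R.E.L. protocol for every case.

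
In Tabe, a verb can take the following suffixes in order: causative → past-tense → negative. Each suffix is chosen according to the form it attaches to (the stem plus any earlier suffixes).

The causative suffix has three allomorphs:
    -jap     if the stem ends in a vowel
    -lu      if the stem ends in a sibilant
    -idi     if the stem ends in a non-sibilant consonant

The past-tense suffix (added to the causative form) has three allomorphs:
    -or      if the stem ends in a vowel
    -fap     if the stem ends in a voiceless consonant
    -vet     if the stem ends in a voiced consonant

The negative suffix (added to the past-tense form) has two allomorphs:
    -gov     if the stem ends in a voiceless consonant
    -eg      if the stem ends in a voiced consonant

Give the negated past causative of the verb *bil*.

The final sound of *bil* is /l/, which is a non-sibilant consonant, so the causative suffix is -idi, giving *bilidi*.
The causative form *bilidi* — final sound /i/ (a vowel) → -or → *bilidior*.
The final consonant of the past-tense form *bilidior* is /r/, which is voiced, so the negative suffix is -eg, giving *bilidioreg*.

bilidioreg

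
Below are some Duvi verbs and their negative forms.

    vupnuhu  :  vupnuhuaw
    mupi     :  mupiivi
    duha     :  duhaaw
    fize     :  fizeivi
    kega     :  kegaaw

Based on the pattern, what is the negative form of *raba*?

rabaaw

The pattern is front/back vowel harmony: -ivi when the last vowel of the stem is a front vowel (*mupi*, *fize*); -aw when the last vowel of the stem is a back vowel (*vupnuhu*, *duha*, *kega*).
The last vowel of *raba* is /a/, which is a back vowel, so the suffix is -aw, giving *rabaaw*.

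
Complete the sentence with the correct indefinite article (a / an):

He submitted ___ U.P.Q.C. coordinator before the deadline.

a

The indefinite article is chosen by the initial *sound* of the following word, not its spelling.
The initialism *U.P.Q.C.* is read letter by letter; the first letter, U, is pronounced /juː/, which begins with a consonant sound.
So the article is *a*: He submitted a U.P.Q.C. coordinator before the deadline.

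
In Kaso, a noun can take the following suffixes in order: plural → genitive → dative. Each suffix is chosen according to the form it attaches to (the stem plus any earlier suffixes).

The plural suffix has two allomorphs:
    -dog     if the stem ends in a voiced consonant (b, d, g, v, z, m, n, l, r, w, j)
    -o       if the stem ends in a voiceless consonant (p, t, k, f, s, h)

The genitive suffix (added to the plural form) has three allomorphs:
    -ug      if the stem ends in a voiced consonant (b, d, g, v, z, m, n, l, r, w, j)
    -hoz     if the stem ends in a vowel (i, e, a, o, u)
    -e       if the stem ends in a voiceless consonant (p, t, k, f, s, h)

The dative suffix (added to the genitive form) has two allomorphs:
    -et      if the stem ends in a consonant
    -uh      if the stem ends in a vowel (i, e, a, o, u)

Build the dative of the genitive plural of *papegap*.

papegapohozet

*papegap*: final consonant = /p/, voiceless → -o → *papegapo*.
The final sound of the plural form *papegapo* is /o/, which is a vowel, so the genitive suffix is -hoz, giving *papegapohoz*.
The final sound of the genitive form *papegapohoz* is /z/, which is a consonant, so the dative suffix is -et, giving *papegapohozet*.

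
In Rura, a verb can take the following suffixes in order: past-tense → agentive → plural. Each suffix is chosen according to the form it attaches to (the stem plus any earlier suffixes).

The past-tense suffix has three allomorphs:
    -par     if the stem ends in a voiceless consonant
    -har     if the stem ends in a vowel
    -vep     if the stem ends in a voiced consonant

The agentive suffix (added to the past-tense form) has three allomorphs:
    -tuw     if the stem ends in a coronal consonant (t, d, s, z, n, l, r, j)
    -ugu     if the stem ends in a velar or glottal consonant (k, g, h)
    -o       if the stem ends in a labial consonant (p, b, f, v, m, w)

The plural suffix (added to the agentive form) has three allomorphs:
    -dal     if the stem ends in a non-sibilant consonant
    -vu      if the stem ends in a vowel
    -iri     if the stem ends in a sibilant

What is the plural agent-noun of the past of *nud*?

Since the final sound of *nud* is /d/ (a voiced consonant), it takes -vep, giving *nudvep*.
The final consonant of the past-tense form *nudvep* is /p/, which is labial, so the agentive suffix is -o, giving *nudvepo*.
The agentive form *nudvepo*: final sound = /o/, a vowel → -vu → *nudvepovu*.

nudvepovu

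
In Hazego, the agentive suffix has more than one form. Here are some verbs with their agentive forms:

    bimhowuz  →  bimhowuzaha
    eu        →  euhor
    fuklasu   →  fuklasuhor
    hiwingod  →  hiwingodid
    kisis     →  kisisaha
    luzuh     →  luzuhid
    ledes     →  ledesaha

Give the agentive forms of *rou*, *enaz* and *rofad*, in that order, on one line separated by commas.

The pattern is sibilance of the final sound: -aha when the stem ends in a sibilant (*bimhowuz*, *kisis*, *ledes*); -id when the stem ends in a non-sibilant consonant (*hiwingod*, *luzuh*); -hor when the stem ends in a vowel (*eu*, *fuklasu*).
Since the final sound of *rou* is /u/ (a vowel), it takes -hor, giving *rouhor*.
*enaz*: final sound = /z/, a sibilant → -aha → *enazaha*.
The final sound of *rofad* is /d/, which is a non-sibilant consonant, so the suffix is -id, giving *rofadid*.

rouhor, enazaha, rofadid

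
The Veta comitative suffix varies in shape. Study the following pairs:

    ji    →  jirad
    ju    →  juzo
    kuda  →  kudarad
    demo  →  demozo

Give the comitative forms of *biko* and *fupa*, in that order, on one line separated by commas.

Looking at the last vowel of each stem: -zo when the last vowel of the stem is a rounded vowel (*ju*, *demo*); -rad when the last vowel of the stem is an unrounded vowel (*ji*, *kuda*).
Since the last vowel of *biko* is /o/ (a rounded vowel), it takes -zo, giving *bikozo*.
Since the last vowel of *fupa* is /a/ (an unrounded vowel), it takes -rad, giving *fuparad*.

bikozo, fuparad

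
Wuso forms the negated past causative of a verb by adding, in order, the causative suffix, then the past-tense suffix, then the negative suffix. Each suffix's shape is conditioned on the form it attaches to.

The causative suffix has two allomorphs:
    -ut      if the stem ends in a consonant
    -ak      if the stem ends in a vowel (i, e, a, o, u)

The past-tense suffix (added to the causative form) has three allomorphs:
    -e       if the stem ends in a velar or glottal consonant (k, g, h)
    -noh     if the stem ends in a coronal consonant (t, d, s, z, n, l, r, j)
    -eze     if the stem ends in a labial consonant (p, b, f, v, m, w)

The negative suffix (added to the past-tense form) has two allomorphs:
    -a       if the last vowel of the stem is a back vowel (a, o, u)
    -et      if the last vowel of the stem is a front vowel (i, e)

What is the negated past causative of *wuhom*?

wuhomutnoha

Since the final sound of *wuhom* is /m/ (a consonant), it takes -ut, giving *wuhomut*.
Since the final consonant of the causative form *wuhomut* is /t/ (coronal), it takes -noh, giving *wuhomutnoh*.
The past-tense form *wuhomutnoh* — last vowel /o/ (a back vowel) → -a → *wuhomutnoha*.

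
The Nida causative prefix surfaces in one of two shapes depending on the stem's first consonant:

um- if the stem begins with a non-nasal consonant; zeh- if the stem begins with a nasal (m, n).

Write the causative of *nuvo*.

zehnuvo

The first consonant of *nuvo* is /n/, which is a nasal, so the prefix is zeh-, giving *zehnuvo*.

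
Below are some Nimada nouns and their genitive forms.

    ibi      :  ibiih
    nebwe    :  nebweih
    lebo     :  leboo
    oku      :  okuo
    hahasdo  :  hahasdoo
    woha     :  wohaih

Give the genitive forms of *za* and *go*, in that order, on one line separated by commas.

zaih, goo

Looking at the last vowel of each stem: -o when the last vowel of the stem is a rounded vowel (*lebo*, *oku*, *hahasdo*); -ih when the last vowel of the stem is an unrounded vowel (*ibi*, *nebwe*, *woha*).
Since the last vowel of *za* is /a/ (an unrounded vowel), it takes -ih, giving *zaih*.
Since the last vowel of *go* is /o/ (a rounded vowel), it takes -o, giving *goo*.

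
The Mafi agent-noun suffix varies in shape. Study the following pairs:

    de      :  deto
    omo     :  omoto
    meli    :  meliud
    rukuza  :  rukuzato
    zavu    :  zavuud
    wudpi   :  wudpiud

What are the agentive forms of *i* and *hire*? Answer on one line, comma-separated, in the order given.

The alternation tracks the last vowel of the stem — -ud when the last vowel of the stem is a high vowel (*meli*, *zavu*, *wudpi*); -to when the last vowel of the stem is a non-high vowel (*de*, *omo*, *rukuza*).
*i*: last vowel = /i/, a high vowel → -ud → *iud*.
*hire* — last vowel /e/ (a non-high vowel) → -to → *hireto*.

iud, hireto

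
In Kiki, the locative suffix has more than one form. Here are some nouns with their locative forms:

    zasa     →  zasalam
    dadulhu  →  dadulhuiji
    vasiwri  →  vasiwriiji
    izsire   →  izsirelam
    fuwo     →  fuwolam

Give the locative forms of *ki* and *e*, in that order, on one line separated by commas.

kiiji, elam

Looking at the last vowel of each stem: -iji when the last vowel of the stem is a high vowel (*dadulhu*, *vasiwri*); -lam when the last vowel of the stem is a non-high vowel (*zasa*, *izsire*, *fuwo*).
Since the last vowel of *ki* is /i/ (a high vowel), it takes -iji, giving *kiiji*.
The last vowel of *e* is /e/, which is a non-high vowel, so the suffix is -lam, giving *elam*.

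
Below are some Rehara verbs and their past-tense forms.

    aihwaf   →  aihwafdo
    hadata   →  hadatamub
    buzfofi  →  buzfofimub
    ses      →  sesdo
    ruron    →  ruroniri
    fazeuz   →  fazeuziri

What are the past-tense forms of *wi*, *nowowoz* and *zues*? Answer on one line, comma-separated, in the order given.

The suffix is conditioned by the final sound: -do when the stem ends in a voiceless consonant (*aihwaf*, *ses*); -iri when the stem ends in a voiced consonant (*ruron*, *fazeuz*); -mub when the stem ends in a vowel (*hadata*, *buzfofi*).
*wi* — final sound /i/ (a vowel) → -mub → *wimub*.
*nowowoz*: final sound = /z/, a voiced consonant → -iri → *nowowoziri*.
*zues*: final sound = /s/, a voiceless consonant → -do → *zuesdo*.

wimub, nowowoziri, zuesdo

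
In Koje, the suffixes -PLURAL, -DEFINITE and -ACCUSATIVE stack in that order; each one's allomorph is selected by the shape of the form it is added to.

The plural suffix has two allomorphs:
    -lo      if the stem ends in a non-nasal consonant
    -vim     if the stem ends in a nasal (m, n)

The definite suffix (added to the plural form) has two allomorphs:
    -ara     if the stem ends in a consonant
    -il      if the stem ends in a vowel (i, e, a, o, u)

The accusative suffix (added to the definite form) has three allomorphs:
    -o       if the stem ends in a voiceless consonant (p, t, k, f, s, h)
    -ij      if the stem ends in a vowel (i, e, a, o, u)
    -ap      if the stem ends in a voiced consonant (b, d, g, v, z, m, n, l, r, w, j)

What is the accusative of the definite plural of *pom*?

pomvimaraij

*pom*: final consonant = /m/, a nasal → -vim → *pomvim*.
The final sound of the plural form *pomvim* is /m/, which is a consonant, so the definite suffix is -ara, giving *pomvimara*.
The definite form *pomvimara*: final sound = /a/, a vowel → -ij → *pomvimaraij*.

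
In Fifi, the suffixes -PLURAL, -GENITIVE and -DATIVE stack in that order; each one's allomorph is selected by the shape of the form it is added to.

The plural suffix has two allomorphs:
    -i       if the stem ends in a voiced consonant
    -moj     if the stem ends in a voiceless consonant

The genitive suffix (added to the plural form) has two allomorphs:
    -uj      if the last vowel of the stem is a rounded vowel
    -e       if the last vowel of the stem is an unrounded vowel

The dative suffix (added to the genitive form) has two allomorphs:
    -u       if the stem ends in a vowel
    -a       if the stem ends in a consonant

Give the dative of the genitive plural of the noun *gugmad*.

gugmadieu

Since the final consonant of *gugmad* is /d/ (voiced), it takes -i, giving *gugmadi*.
The plural form *gugmadi* — last vowel /i/ (an unrounded vowel) → -e → *gugmadie*.
Since the final sound of the genitive form *gugmadie* is /e/ (a vowel), it takes -u, giving *gugmadieu*.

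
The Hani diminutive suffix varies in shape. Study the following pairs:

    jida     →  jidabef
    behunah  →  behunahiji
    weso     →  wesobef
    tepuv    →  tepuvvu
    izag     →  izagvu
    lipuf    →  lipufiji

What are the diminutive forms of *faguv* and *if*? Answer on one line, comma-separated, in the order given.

faguvvu, ifiji

The suffix is conditioned by the final sound: -iji when the stem ends in a voiceless consonant (*behunah*, *lipuf*); -vu when the stem ends in a voiced consonant (*tepuv*, *izag*); -bef when the stem ends in a vowel (*jida*, *weso*).
*faguv* — final sound /v/ (a voiced consonant) → -vu → *faguvvu*.
*if* — final sound /f/ (a voiceless consonant) → -iji → *ifiji*.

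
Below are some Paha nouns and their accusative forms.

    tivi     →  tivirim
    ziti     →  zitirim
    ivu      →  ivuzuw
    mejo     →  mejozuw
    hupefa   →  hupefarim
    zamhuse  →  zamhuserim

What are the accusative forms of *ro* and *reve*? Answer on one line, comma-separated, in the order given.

The pattern is rounding harmony: -zuw when the last vowel of the stem is a rounded vowel (*ivu*, *mejo*); -rim when the last vowel of the stem is an unrounded vowel (*tivi*, *ziti*, *hupefa*, *zamhuse*).
The last vowel of *ro* is /o/, which is a rounded vowel, so the suffix is -zuw, giving *rozuw*.
*reve*: last vowel = /e/, an unrounded vowel → -rim → *reverim*.

rozuw, reverim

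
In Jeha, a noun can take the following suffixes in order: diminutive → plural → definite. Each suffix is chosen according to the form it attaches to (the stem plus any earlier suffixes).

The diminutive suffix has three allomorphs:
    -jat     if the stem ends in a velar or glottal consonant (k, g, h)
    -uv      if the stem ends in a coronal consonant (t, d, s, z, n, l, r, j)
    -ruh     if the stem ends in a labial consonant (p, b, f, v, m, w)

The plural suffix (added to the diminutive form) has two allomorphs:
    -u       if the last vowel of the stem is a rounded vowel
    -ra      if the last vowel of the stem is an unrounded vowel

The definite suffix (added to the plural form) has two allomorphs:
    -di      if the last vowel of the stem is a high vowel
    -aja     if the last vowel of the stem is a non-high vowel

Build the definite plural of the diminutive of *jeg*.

jegjatraaja

*jeg*: final consonant = /g/, velar/glottal → -jat → *jegjat*.
The last vowel of the diminutive form *jegjat* is /a/, which is an unrounded vowel, so the plural suffix is -ra, giving *jegjatra*.
The last vowel of the plural form *jegjatra* is /a/, which is a non-high vowel, so the definite suffix is -aja, giving *jegjatraaja*.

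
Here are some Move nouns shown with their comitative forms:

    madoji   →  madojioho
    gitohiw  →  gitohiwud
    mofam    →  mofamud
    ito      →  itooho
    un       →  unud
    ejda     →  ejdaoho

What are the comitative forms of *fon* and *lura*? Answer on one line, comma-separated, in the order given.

fonud, luraoho

Looking at the final sound of each stem: -ud when the stem ends in a consonant (*gitohiw*, *mofam*, *un*); -oho when the stem ends in a vowel (*madoji*, *ito*, *ejda*).
The final sound of *fon* is /n/, which is a consonant, so the suffix is -ud, giving *fonud*.
*lura*: final sound = /a/, a vowel → -oho → *luraoho*.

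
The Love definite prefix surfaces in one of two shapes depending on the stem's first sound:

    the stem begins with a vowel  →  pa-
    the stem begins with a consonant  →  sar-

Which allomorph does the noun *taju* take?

sar-

*taju*: first sound = /t/, a consonant → sar-.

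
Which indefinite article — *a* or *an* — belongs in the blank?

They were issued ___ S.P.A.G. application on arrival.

The indefinite article is chosen by the initial *sound* of the following word, not its spelling.
The initialism *S.P.A.G.* is read letter by letter; the first letter, S, is pronounced /ɛs/, which begins with a vowel sound.
So the article is *an*: They were issued an S.P.A.G. application on arrival.

an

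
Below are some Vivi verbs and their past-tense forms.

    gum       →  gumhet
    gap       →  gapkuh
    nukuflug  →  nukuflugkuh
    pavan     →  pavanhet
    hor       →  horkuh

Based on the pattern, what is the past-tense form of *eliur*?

eliurkuh

Looking at the final consonant of each stem: -het when the stem ends in a nasal (*gum*, *pavan*); -kuh when the stem ends in a non-nasal consonant (*gap*, *nukuflug*, *hor*).
*eliur*: final consonant = /r/, non-nasal → -kuh → *eliurkuh*.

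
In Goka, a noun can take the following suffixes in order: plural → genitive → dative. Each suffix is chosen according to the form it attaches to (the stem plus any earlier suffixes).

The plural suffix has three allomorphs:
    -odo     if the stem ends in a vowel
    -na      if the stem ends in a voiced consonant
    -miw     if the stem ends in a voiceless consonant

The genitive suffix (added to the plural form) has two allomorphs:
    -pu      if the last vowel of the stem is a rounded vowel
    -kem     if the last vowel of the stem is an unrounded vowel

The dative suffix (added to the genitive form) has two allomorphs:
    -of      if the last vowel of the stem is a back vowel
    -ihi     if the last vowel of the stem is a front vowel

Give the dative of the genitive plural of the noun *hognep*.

hognepmiwkemihi

Since the final sound of *hognep* is /p/ (a voiceless consonant), it takes -miw, giving *hognepmiw*.
The plural form *hognepmiw*: last vowel = /i/, an unrounded vowel → -kem → *hognepmiwkem*.
The last vowel of the genitive form *hognepmiwkem* is /e/, which is a front vowel, so the dative suffix is -ihi, giving *hognepmiwkemihi*.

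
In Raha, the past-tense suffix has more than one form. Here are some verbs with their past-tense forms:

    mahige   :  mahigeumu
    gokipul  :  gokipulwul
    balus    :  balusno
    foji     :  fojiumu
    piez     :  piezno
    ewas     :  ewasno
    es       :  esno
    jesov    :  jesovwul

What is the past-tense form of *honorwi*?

honorwiumu

The alternation tracks the final sound of the stem — -no when the stem ends in a sibilant (*balus*, *piez*, *ewas*, *es*); -wul when the stem ends in a non-sibilant consonant (*gokipul*, *jesov*); -umu when the stem ends in a vowel (*mahige*, *foji*).
The final sound of *honorwi* is /i/, which is a vowel, so the suffix is -umu, giving *honorwiumu*.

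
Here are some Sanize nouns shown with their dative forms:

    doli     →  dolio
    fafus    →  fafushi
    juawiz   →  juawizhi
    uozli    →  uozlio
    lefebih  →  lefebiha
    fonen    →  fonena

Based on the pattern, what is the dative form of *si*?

Looking at the final sound of each stem: -hi when the stem ends in a sibilant (*fafus*, *juawiz*); -a when the stem ends in a non-sibilant consonant (*lefebih*, *fonen*); -o when the stem ends in a vowel (*doli*, *uozli*).
*si* — final sound /i/ (a vowel) → -o → *sio*.

sio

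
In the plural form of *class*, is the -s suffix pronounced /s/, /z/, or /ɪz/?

The stem *class* ends in a sibilant (/s, z, ʃ, ʒ, tʃ, dʒ/).
The plural suffix surfaces as /ɪz/ after sibilants, /s/ after other voiceless consonants, and /z/ after other voiced sounds.
So the plural -s on *class* is pronounced /ɪz/.

/ɪz/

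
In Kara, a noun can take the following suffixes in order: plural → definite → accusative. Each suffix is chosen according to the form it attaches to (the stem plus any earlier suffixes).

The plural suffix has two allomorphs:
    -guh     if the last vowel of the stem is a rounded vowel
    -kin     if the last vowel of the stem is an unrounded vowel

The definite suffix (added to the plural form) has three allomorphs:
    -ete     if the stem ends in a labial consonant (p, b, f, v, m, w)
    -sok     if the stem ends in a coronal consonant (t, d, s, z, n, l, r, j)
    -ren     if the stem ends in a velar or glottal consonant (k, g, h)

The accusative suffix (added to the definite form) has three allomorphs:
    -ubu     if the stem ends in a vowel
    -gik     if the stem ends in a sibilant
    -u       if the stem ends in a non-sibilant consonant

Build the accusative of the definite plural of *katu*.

katuguhrenu

*katu* — last vowel /u/ (a rounded vowel) → -guh → *katuguh*.
The plural form *katuguh*: final consonant = /h/, velar/glottal → -ren → *katuguhren*.
The definite form *katuguhren* — final sound /n/ (a non-sibilant consonant) → -u → *katuguhrenu*.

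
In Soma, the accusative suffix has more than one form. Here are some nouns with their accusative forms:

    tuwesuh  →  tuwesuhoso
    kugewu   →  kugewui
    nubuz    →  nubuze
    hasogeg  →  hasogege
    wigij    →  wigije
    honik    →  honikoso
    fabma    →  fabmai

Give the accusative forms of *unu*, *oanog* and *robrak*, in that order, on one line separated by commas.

The alternation tracks the final sound of the stem — -oso when the stem ends in a voiceless consonant (*tuwesuh*, *honik*); -e when the stem ends in a voiced consonant (*nubuz*, *hasogeg*, *wigij*); -i when the stem ends in a vowel (*kugewu*, *fabma*).
*unu* — final sound /u/ (a vowel) → -i → *unui*.
*oanog* — final sound /g/ (a voiced consonant) → -e → *oanoge*.
The final sound of *robrak* is /k/, which is a voiceless consonant, so the suffix is -oso, giving *robrakoso*.

unui, oanoge, robrakoso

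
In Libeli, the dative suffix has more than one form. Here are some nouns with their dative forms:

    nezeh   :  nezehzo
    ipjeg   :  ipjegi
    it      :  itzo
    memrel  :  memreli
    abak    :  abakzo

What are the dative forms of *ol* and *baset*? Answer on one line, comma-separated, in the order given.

The pattern is voicing of the final consonant: -zo when the stem ends in a voiceless consonant (*nezeh*, *it*, *abak*); -i when the stem ends in a voiced consonant (*ipjeg*, *memrel*).
*ol*: final consonant = /l/, voiced → -i → *oli*.
The final consonant of *baset* is /t/, which is voiceless, so the suffix is -zo, giving *basetzo*.

oli, basetzo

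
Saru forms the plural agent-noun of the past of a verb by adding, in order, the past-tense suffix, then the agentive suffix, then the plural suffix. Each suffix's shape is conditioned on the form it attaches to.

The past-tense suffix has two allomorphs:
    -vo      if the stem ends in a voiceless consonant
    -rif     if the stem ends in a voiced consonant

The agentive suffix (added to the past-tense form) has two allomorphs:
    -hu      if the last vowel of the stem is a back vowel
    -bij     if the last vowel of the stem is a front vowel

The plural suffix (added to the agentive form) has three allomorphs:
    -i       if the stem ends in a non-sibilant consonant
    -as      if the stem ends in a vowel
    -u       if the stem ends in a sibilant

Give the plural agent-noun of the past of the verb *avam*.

avamrifbiji

*avam*: final consonant = /m/, voiced → -rif → *avamrif*.
The past-tense form *avamrif*: last vowel = /i/, a front vowel → -bij → *avamrifbij*.
The final sound of the agentive form *avamrifbij* is /j/, which is a non-sibilant consonant, so the plural suffix is -i, giving *avamrifbiji*.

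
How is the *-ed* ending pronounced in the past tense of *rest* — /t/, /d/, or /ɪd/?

/ɪd/

The stem *rest* ends in /t/ or /d/.
The -ed suffix is realized as /ɪd/ after /t, d/; as /t/ after other voiceless consonants; and as /d/ after other voiced sounds.
So -ed on *rest* is pronounced /ɪd/.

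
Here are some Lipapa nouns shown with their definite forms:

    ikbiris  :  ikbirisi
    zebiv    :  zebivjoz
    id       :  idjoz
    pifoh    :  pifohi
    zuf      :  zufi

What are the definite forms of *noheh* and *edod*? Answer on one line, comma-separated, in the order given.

The pattern is voicing of the final consonant: -i when the stem ends in a voiceless consonant (*ikbiris*, *pifoh*, *zuf*); -joz when the stem ends in a voiced consonant (*zebiv*, *id*).
*noheh*: final consonant = /h/, voiceless → -i → *nohehi*.
*edod*: final consonant = /d/, voiced → -joz → *edodjoz*.

nohehi, edodjoz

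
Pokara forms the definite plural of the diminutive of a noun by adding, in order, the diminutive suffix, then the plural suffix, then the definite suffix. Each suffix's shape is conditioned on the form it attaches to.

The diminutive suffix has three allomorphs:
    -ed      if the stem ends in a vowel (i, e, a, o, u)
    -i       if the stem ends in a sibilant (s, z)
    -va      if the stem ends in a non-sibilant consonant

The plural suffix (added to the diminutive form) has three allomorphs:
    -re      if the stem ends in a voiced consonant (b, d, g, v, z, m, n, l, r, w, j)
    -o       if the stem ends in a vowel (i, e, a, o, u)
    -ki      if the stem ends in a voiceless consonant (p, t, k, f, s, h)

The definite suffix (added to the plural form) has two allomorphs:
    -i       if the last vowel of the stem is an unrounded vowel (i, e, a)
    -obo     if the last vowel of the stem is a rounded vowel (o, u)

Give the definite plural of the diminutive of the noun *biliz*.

*biliz*: final sound = /z/, a sibilant → -i → *bilizi*.
Since the final sound of the diminutive form *bilizi* is /i/ (a vowel), it takes -o, giving *bilizio*.
The last vowel of the plural form *bilizio* is /o/, which is a rounded vowel, so the definite suffix is -obo, giving *bilizioobo*.

bilizioobo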